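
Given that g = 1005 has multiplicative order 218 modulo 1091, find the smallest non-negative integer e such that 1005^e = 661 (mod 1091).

Baby-step giant-step with m = ceil(sqrt(218)) = 15.
Baby table (1005^j mod 1091 for j=0..14):
  0:1  1:1005  2:850  3:1088  4:258  5:723  6:9  7:317
  8:13  9:1064  10:140  11:1052  12:81  13:671  14:117
Giant step factor: 1005^(-15) ≡ 871 (mod 1091).
Scan 661·871^i mod 1091 for i = 0, 1, …:
  i=0: 661   i=1: 774   i=2: 1007   i=3: 1024
  i=4: 557   i=5: 743   i=6: 190   i=7: 749
  i=8: 1052
Match at i=8, j=11: e = 8·15 + 11 = 131.

131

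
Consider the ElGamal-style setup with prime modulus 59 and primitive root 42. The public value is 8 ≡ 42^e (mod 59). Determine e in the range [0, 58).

Baby-step giant-step with m = ceil(sqrt(58)) = 8.
Baby table (42^j mod 59 for j=0..7):
  0:1  1:42  2:53  3:43  4:36  5:37  6:20  7:14
Giant step factor: 42^(-8) ≡ 29 (mod 59).
Scan 8·29^i mod 59 for i = 0, 1, …:
  i=0: 8   i=1: 55   i=2: 2   i=3: 58
  i=4: 30   i=5: 44   i=6: 37
Match at i=6, j=5: e = 6·8 + 5 = 53.

53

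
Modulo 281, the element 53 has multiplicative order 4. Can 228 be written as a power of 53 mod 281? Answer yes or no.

yes

228 ∈ ⟨53⟩ iff 228^4 ≡ 1 (mod 281), since |⟨53⟩| = 4.
228^4 mod 281 = 1.
Since 1 = 1, 228 lies in the subgroup.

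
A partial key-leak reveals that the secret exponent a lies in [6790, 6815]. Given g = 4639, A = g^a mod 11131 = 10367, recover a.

6805

Compute 4639^6790 mod 11131 = 4182, then multiply by 4639 repeatedly:
  4639^6790=4182  4639^6791=10096  4639^6792=7227  4639^6793=10612  4639^6794=7786
  4639^6795=10290  4639^6796=5582  4639^6797=4192  4639^6798=831  4639^6799=3683
  4639^6800=10483  4639^6801=10429  4639^6802=4805  4639^6803=6133  4639^6804=151
  4639^6805=10367
Found 10367 at exponent 6805.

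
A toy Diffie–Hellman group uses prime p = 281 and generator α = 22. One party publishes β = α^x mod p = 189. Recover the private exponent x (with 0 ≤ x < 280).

145

Baby-step giant-step with m = ceil(sqrt(280)) = 17.
Baby table (22^j mod 281 for j=0..16):
  0:1  1:22  2:203  3:251  4:183  5:92  6:57  7:130
  8:50  9:257  10:34  11:186  12:158  13:104  14:40  15:37
  16:252
Giant step factor: 22^(-17) ≡ 122 (mod 281).
Scan 189·122^i mod 281 for i = 0, 1, …:
  i=0: 189   i=1: 16   i=2: 266   i=3: 137
  i=4: 135   i=5: 172   i=6: 190   i=7: 138
  i=8: 257
Match at i=8, j=9: x = 8·17 + 9 = 145.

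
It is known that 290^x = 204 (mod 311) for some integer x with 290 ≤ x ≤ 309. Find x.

301

Compute 290^290 mod 311 = 234, then multiply by 290 repeatedly:
  290^290=234  290^291=62  290^292=253  290^293=285  290^294=235
  290^295=41  290^296=72  290^297=43  290^298=30  290^299=303
  290^300=168  290^301=204
Found 204 at exponent 301.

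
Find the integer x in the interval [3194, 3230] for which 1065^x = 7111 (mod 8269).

3228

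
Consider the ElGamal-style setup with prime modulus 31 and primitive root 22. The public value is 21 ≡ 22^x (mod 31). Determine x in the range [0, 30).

Successive powers of 22 modulo 31:
  22^0=1  22^1=22  22^2=19  22^3=15  22^4=20  22^5=6
  22^6=8  22^7=21
So 22^7 ≡ 21 (mod 31), giving x = 7.

7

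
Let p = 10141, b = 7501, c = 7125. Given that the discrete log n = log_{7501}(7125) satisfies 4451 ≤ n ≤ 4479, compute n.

Compute 7501^4451 mod 10141 = 5357, then multiply by 7501 repeatedly:
  7501^4451=5357  7501^4452=4215  7501^4453=7218  7501^4454=9560  7501^4455=2549
  7501^4456=4264  7501^4457=9691  7501^4458=1503  7501^4459=7352  7501^4460=594
  7501^4461=3695  7501^4462=842  7501^4463=8140  7501^4464=9320  7501^4465=7407
  7501^4466=7509  7501^4467=1895  7501^4468=6854  7501^4469=7125
Found 7125 at exponent 4469.

4469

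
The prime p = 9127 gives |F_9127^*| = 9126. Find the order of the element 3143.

9126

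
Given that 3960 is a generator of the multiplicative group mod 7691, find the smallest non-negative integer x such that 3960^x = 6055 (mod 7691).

Baby-step giant-step with m = ceil(sqrt(7690)) = 88.
Baby table (3960^j mod 7691 for j=0..87):
  0:1  1:3960  2:7342  3:2340  4:6436  5:6277  6:7299  7:1262
  8:6061  9:5640  10:7427  11:536  12:7535  13:5211  14:607  15:4128
  16:3505  17:5236  18:7315  19:3094  20:477  21:4625  22:2729  23:985
  24:1263  25:2330  26:5291  27:2076  28:6972  29:6121  30:4819  31:1869
  32:2498  33:1454  34:4972  35:160  36:2938  37:5688  38:5232  39:6857
  40:4490  41:6499  42:1954  43:694  44:2553  45:3906  46:1159  47:5804
  48:3132  49:4828  50:6745  51:7048  52:7132  53:1368  54:2816  55:7101
  56:1664  57:5944  58:3780  59:2114  60:3632  61:550  62:1447  63:325
  64:2603  65:1940  66:6782  67:7439  68:1910  69:3347  70:2527  71:929
  72:2542  73:6492  74:4998  75:3137  76:1555  77:5000  78:3366  79:857
  80:1989  81:856  82:5720  83:1205  84:3380  85:2460  86:4794  87:2852
Giant step factor: 3960^(-88) ≡ 2441 (mod 7691).
Scan 6055·2441^i mod 7691 for i = 0, 1, …:
  i=0: 6055   i=1: 5844   i=2: 6090   i=3: 6678
  i=4: 3769   i=5: 1693   i=6: 2546   i=7: 458
  i=8: 2783   i=9: 2150     …   i=72: 829
  i=73: 856
Match at i=73, j=81: x = 73·88 + 81 = 6505.

6505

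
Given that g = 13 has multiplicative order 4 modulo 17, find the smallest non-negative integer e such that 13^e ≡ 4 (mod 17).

3

Successive powers of 13 modulo 17:
  13^0=1  13^1=13  13^2=16  13^3=4
So 13^3 ≡ 4 (mod 17), giving e = 3.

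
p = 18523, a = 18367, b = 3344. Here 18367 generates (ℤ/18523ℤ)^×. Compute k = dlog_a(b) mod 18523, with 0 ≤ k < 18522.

3747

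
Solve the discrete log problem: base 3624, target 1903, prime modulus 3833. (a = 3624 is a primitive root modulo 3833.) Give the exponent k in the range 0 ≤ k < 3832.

3105

Baby-step giant-step with m = ceil(sqrt(3832)) = 62.
Baby table (3624^j mod 3833 for j=0..61):
  0:1  1:3624  2:1518  3:877  4:691  5:1235  6:2529  7:393
  8:2189  9:2459  10:3524  11:3253  12:2397  13:1150  14:1129  15:1685
  16:471  17:1219  18:2040  19:2936  20:3489  21:2902  22:2929  23:1119
  24:3775  25:623  26:115  27:2796  28:2085  29:1197  30:2805  31:204
  32:3360  33:3032  34:2590  35:2976  36:2795  37:2294  38:3512  39:1928
  40:3346  41:2125  42:503  43:2197  44:787  45:336  46:2603  47:259
  48:3364  49:2196  50:996  51:2651  52:1726  53:3401  54:2129  55:3500
  56:603  57:462  58:3100  59:3710  60:2709  61:1103
Giant step factor: 3624^(-62) ≡ 960 (mod 3833).
Scan 1903·960^i mod 3833 for i = 0, 1, …:
  i=0: 1903   i=1: 2372   i=2: 318   i=3: 2473
  i=4: 1453   i=5: 3501   i=6: 3252   i=7: 1858
  i=8: 1335   i=9: 1378     …   i=49: 2896
  i=50: 1235
Match at i=50, j=5: k = 50·62 + 5 = 3105.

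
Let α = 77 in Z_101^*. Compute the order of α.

The order of 77 must divide p − 1 = 100 = 2^2 · 5^2.
Divisors: 1, 2, 4, 5, 10, 20, 25, 50, 100.
Check each in increasing order: 77^1 ≡ 77;  77^2 ≡ 71;  77^4 ≡ 92;  77^5 ≡ 14;  77^10 ≡ 95;  77^20 ≡ 36;  77^25 ≡ 100;  77^50 ≡ 1.
Smallest exponent giving 1 is 50.

50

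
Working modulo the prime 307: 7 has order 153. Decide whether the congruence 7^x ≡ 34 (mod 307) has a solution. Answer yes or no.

34 ∈ ⟨7⟩ iff 34^153 ≡ 1 (mod 307), since |⟨7⟩| = 153.
34^153 mod 307 = 306.
Since 306 ≠ 1, 34 does not lie in the subgroup.

no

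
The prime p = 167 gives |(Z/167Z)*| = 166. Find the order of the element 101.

The order of 101 must divide p − 1 = 166 = 2 · 83.
Divisors: 1, 2, 83, 166.
Check each in increasing order: 101^1 ≡ 101;  101^2 ≡ 14;  101^83 ≡ 166;  101^166 ≡ 1.
Smallest exponent giving 1 is 166.

166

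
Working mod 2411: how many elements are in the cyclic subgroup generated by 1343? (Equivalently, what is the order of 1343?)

2410

The order of 1343 must divide p − 1 = 2410 = 2 · 5 · 241.
Divisors: 1, 2, 5, 10, 241, 482, 1205, 2410.
Check each in increasing order: 1343^1 ≡ 1343;  1343^2 ≡ 221;  1343^5 ≡ 2208;  1343^10 ≡ 222;  1343^241 ≡ 2242;  1343^482 ≡ 2040;  1343^1205 ≡ 2410;  1343^2410 ≡ 1.
Smallest exponent giving 1 is 2410.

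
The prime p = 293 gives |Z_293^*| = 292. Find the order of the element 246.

The order of 246 must divide p − 1 = 292 = 2^2 · 73.
Divisors: 1, 2, 4, 73, 146, 292.
Check each in increasing order: 246^1 ≡ 246;  246^2 ≡ 158;  246^4 ≡ 59;  246^73 ≡ 138;  246^146 ≡ 292;  246^292 ≡ 1.
Smallest exponent giving 1 is 292.

292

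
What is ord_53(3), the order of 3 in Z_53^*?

The order of 3 must divide p − 1 = 52 = 2^2 · 13.
Divisors: 1, 2, 4, 13, 26, 52.
Check each in increasing order: 3^1 ≡ 3;  3^2 ≡ 9;  3^4 ≡ 28;  3^13 ≡ 30;  3^26 ≡ 52;  3^52 ≡ 1.
Smallest exponent giving 1 is 52.

52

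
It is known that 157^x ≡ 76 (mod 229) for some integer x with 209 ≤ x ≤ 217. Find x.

214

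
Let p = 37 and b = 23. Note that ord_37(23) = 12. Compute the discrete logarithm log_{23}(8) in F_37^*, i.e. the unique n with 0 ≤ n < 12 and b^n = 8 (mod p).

5

Successive powers of 23 modulo 37:
  23^0=1  23^1=23  23^2=11  23^3=31  23^4=10  23^5=8
So 23^5 ≡ 8 (mod 37), giving n = 5.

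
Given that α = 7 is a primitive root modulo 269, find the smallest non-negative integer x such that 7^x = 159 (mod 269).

143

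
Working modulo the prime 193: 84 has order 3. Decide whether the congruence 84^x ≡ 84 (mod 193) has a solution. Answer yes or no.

⟨84⟩ has order 3; its elements mod 193 are {1, 84, 108}.
84 is in this set.

yes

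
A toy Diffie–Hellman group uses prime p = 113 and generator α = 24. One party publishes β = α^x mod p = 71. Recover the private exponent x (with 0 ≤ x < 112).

Baby-step giant-step with m = ceil(sqrt(112)) = 11.
Baby table (24^j mod 113 for j=0..10):
  0:1  1:24  2:11  3:38  4:8  5:79  6:88  7:78
  8:64  9:67  10:26
Giant step factor: 24^(-11) ≡ 23 (mod 113).
Scan 71·23^i mod 113 for i = 0, 1, …:
  i=0: 71   i=1: 51   i=2: 43   i=3: 85
  i=4: 34   i=5: 104   i=6: 19   i=7: 98
  i=8: 107   i=9: 88
Match at i=9, j=6: x = 9·11 + 6 = 105.

105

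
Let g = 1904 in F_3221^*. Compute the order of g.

161

The order of 1904 must divide p − 1 = 3220 = 2^2 · 5 · 7 · 23.
Divisors: 1, 2, 4, 5, 7, 10, 14, 20, 23, 28, 35, 46, 70, 92, 115, 140, 161, 230, 322, 460, 644, 805, 1610, 3220.
Check each in increasing order: 1904^1 ≡ 1904;  1904^2 ≡ 1591;  1904^4 ≡ 2796;  1904^5 ≡ 2492;  1904^7 ≡ 2942;  1904^10 ≡ 3197;  1904^14 ≡ 537;  1904^20 ≡ 576;  1904^23 ≡ 1712;  1904^28 ≡ 1700;  1904^35 ≡ 2408;  1904^46 ≡ 3055;  1904^70 ≡ 664;  1904^92 ≡ 1788;  1904^115 ≡ 1106;  1904^140 ≡ 2840;  1904^161 ≡ 1.
Smallest exponent giving 1 is 161.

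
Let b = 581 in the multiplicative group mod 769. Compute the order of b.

384

The order of 581 must divide p − 1 = 768 = 2^8 · 3.
Divisors: 1, 2, 3, 4, 6, 8, 12, 16, 24, 32, 48, 64, 96, 128, 192, 256, 384, 768.
Check each in increasing order: 581^1 ≡ 581;  581^2 ≡ 739;  581^3 ≡ 257;  581^4 ≡ 131;  581^6 ≡ 684;  581^8 ≡ 243;  581^12 ≡ 304;  581^16 ≡ 605;  581^24 ≡ 136;  581^32 ≡ 750;  581^48 ≡ 40;  581^64 ≡ 361;  581^96 ≡ 62;  581^128 ≡ 360;  581^192 ≡ 768;  581^256 ≡ 408;  581^384 ≡ 1.
Smallest exponent giving 1 is 384.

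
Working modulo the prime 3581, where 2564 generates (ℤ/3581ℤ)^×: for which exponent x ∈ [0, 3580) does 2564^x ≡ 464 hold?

2063

Baby-step giant-step with m = ceil(sqrt(3580)) = 60.
Baby table (2564^j mod 3581 for j=0..59):
  0:1  1:2564  2:2961  3:284  4:1233  5:2970  6:1874  7:2815
  8:1945  9:2228  10:897  11:906  12:2496  13:497  14:3053  15:3407
  16:1489  17:450  18:718  19:318  20:2465  21:3376  22:787  23:1765
  24:2657  25:1486  26:3501  27:2578  28:3047  29:2347  30:1628  31:2327
  32:482  33:403  34:1964  35:810  36:3441  37:2721  38:856  39:3212
  40:2849  41:3177  42:2634  43:3391  44:3437  45:3208  46:3336  47:2076
  48:1498  49:2040  50:2300  51:2874  52:2819  53:1458  54:3329  55:2033
  56:2257  57:52  58:831  59:3570
Giant step factor: 2564^(-60) ≡ 1605 (mod 3581).
Scan 464·1605^i mod 3581 for i = 0, 1, …:
  i=0: 464   i=1: 3453   i=2: 2258   i=3: 118
  i=4: 3178   i=5: 1346   i=6: 987   i=7: 1333
  i=8: 1608   i=9: 2520     …   i=33: 3002
  i=34: 1765
Match at i=34, j=23: x = 34·60 + 23 = 2063.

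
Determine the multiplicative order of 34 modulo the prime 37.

The order of 34 must divide p − 1 = 36 = 2^2 · 3^2.
Divisors: 1, 2, 3, 4, 6, 9, 12, 18, 36.
Check each in increasing order: 34^1 ≡ 34;  34^2 ≡ 9;  34^3 ≡ 10;  34^4 ≡ 7;  34^6 ≡ 26;  34^9 ≡ 1.
Smallest exponent giving 1 is 9.

9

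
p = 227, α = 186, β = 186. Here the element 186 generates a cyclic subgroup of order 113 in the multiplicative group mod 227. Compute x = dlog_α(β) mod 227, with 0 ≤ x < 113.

Successive powers of 186 modulo 227:
  186^0=1  186^1=186
So 186^1 ≡ 186 (mod 227), giving x = 1.

1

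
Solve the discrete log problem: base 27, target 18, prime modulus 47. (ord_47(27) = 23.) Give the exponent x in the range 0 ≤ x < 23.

Successive powers of 27 modulo 47:
  27^0=1  27^1=27  27^2=24  27^3=37  27^4=12  27^5=42
  27^6=6  27^7=21  27^8=3  27^9=34  27^10=25  27^11=17
  27^12=36  27^13=32  27^14=18
So 27^14 ≡ 18 (mod 47), giving x = 14.

14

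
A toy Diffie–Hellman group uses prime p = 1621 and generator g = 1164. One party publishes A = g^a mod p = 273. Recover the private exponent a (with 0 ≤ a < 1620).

1042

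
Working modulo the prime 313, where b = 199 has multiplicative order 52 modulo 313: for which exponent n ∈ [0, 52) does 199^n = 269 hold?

34

Baby-step giant-step with m = ceil(sqrt(52)) = 8.
Baby table (199^j mod 313 for j=0..7):
  0:1  1:199  2:163  3:198  4:277  5:35  6:79  7:71
Giant step factor: 199^(-8) ≡ 249 (mod 313).
Scan 269·249^i mod 313 for i = 0, 1, …:
  i=0: 269   i=1: 312   i=2: 64   i=3: 286
  i=4: 163
Match at i=4, j=2: n = 4·8 + 2 = 34.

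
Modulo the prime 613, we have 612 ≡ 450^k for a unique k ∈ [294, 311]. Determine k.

306

Compute 450^294 mod 613 = 604, then multiply by 450 repeatedly:
  450^294=604  450^295=241  450^296=562  450^297=344  450^298=324
  450^299=519  450^300=610  450^301=489  450^302=596  450^303=319
  450^304=108  450^305=173  450^306=612
Found 612 at exponent 306.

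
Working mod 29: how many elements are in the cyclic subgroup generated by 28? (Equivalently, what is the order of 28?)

2

The order of 28 must divide p − 1 = 28 = 2^2 · 7.
Divisors: 1, 2, 4, 7, 14, 28.
Check each in increasing order: 28^1 ≡ 28;  28^2 ≡ 1.
Smallest exponent giving 1 is 2.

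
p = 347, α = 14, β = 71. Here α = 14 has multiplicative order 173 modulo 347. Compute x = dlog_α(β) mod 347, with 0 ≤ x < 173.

Baby-step giant-step with m = ceil(sqrt(173)) = 14.
Baby table (14^j mod 347 for j=0..13):
  0:1  1:14  2:196  3:315  4:246  5:321  6:330  7:109
  8:138  9:197  10:329  11:95  12:289  13:229
Giant step factor: 14^(-14) ≡ 46 (mod 347).
Scan 71·46^i mod 347 for i = 0, 1, …:
  i=0: 71   i=1: 143   i=2: 332   i=3: 4
  i=4: 184   i=5: 136   i=6: 10   i=7: 113
  i=8: 340   i=9: 25   i=10: 109
Match at i=10, j=7: x = 10·14 + 7 = 147.

147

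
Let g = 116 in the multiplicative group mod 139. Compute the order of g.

The order of 116 must divide p − 1 = 138 = 2 · 3 · 23.
Divisors: 1, 2, 3, 6, 23, 46, 69, 138.
Check each in increasing order: 116^1 ≡ 116;  116^2 ≡ 112;  116^3 ≡ 65;  116^6 ≡ 55;  116^23 ≡ 1.
Smallest exponent giving 1 is 23.

23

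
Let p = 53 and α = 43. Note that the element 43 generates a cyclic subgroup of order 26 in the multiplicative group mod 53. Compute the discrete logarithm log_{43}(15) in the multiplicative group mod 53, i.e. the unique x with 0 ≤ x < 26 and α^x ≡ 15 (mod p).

Successive powers of 43 modulo 53:
  43^0=1  43^1=43  43^2=47  43^3=7  43^4=36  43^5=11
  43^6=49  43^7=40  43^8=24  43^9=25  43^10=15
So 43^10 ≡ 15 (mod 53), giving x = 10.

10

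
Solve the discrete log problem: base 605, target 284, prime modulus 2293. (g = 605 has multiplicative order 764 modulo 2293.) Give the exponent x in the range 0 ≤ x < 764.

347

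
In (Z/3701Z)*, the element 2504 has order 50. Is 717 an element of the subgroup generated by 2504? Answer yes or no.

no

717 ∈ ⟨2504⟩ iff 717^50 ≡ 1 (mod 3701), since |⟨2504⟩| = 50.
717^50 mod 3701 = 676.
Since 676 ≠ 1, 717 does not lie in the subgroup.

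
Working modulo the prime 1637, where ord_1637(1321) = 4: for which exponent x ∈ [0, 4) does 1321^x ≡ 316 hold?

Successive powers of 1321 modulo 1637:
  1321^0=1  1321^1=1321  1321^2=1636  1321^3=316
So 1321^3 ≡ 316 (mod 1637), giving x = 3.

3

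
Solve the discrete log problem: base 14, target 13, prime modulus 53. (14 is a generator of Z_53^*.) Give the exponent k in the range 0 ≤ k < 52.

Successive powers of 14 modulo 53:
  14^0=1  14^1=14  14^2=37  14^3=41  14^4=44  14^5=33
  14^6=38  14^7=2  14^8=28  14^9=21  14^10=29  14^11=35
  14^12=13
So 14^12 ≡ 13 (mod 53), giving k = 12.

12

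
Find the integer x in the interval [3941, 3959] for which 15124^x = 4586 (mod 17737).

Compute 15124^3941 mod 17737 = 333, then multiply by 15124 repeatedly:
  15124^3941=333  15124^3942=16721  15124^3943=11995  15124^3944=16081  15124^3945=17037
  15124^3946=2189  15124^3947=9194  15124^3948=9713  15124^3949=1578  15124^3950=9407
  15124^3951=2991  15124^3952=6534  15124^3953=7389  15124^3954=8136  15124^3955=7295
  15124^3956=5440  15124^3957=10354  15124^3958=11660  15124^3959=4586
Found 4586 at exponent 3959.

3959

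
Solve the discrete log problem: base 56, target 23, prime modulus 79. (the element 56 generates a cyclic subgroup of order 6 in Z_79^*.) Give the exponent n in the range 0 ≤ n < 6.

4

Successive powers of 56 modulo 79:
  56^0=1  56^1=56  56^2=55  56^3=78  56^4=23
So 56^4 ≡ 23 (mod 79), giving n = 4.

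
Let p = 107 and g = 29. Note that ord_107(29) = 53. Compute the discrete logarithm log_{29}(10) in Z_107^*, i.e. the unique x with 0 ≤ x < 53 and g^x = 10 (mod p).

28

Successive powers of 29 modulo 107:
  29^0=1  29^1=29  29^2=92  29^3=100  29^4=11  29^5=105
  29^6=49  29^7=30  29^8=14  29^9=85  29^10=4  29^11=9
  29^12=47  29^13=79  29^14=44  29^15=99  29^16=89  29^17=13
  29^18=56  29^19=19  29^20=16  29^21=36  29^22=81  29^23=102
  29^24=69  29^25=75  29^26=35  29^27=52  29^28=10
So 29^28 ≡ 10 (mod 107), giving x = 28.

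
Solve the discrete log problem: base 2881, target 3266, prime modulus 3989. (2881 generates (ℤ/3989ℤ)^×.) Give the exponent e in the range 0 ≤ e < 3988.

Baby-step giant-step with m = ceil(sqrt(3988)) = 64.
Baby table (2881^j mod 3989 for j=0..63):
  0:1  1:2881  2:3041  3:1277  4:1179  5:2060  6:3217  7:1730
  8:1869  9:3428  10:3293  11:1291  12:1623  13:755  14:1150  15:2280
  16:2786  17:598  18:3579  19:3523  20:1747  21:2978  22:3268  23:1068
  24:1389  25:742  26:3587  27:2637  28:2141  29:1227  30:733  31:1592
  32:3191  33:2615  34:2583  35:2138  36:562  37:3577  38:1750  39:3643
  40:424  41:910  42:937  43:2933  44:1271  45:3838  46:3759  47:3533
  48:2634  49:1476  50:82  51:891  52:2044  53:1000  54:942  55:1382
  56:520  57:2245  58:1676  59:1866  60:2763  61:2148  62:1449  63:2075
Giant step factor: 2881^(-64) ≡ 25 (mod 3989).
Scan 3266·25^i mod 3989 for i = 0, 1, …:
  i=0: 3266   i=1: 1870   i=2: 2871   i=3: 3962
  i=4: 3314   i=5: 3070   i=6: 959   i=7: 41
  i=8: 1025   i=9: 1691     …   i=16: 3540
  i=17: 742
Match at i=17, j=25: e = 17·64 + 25 = 1113.

1113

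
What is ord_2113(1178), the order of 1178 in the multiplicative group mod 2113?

The order of 1178 must divide p − 1 = 2112 = 2^6 · 3 · 11.
Divisors: 1, 2, 3, 4, 6, 8, 11, 12, 16, 22, 24, 32, 33, 44, 48, 64, 66, 88, 96, 132, 176, 192, 264, 352, 528, 704, 1056, 2112.
Check each in increasing order: 1178^1 ≡ 1178;  1178^2 ≡ 1556;  1178^3 ≡ 997;  1178^4 ≡ 1751;  1178^6 ≡ 899;  1178^8 ≡ 38;  1178^11 ≡ 1965;  1178^12 ≡ 1035;  1178^16 ≡ 1444;  1178^22 ≡ 774;  1178^24 ≡ 2047;  1178^32 ≡ 1718;  1178^33 ≡ 1663;  1178^44 ≡ 1097;  1178^48 ≡ 130;  1178^64 ≡ 1776;  1178^66 ≡ 1765;  1178^88 ≡ 1112;  1178^96 ≡ 2109;  1178^132 ≡ 663;  1178^176 ≡ 439;  1178^192 ≡ 16;  1178^264 ≡ 65;  1178^352 ≡ 438;  1178^528 ≡ 2112;  1178^704 ≡ 1674;  1178^1056 ≡ 1.
Smallest exponent giving 1 is 1056.

1056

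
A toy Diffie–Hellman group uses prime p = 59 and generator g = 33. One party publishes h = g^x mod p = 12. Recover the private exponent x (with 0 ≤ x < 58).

44

Baby-step giant-step with m = ceil(sqrt(58)) = 8.
Baby table (33^j mod 59 for j=0..7):
  0:1  1:33  2:27  3:6  4:21  5:44  6:36  7:8
Giant step factor: 33^(-8) ≡ 19 (mod 59).
Scan 12·19^i mod 59 for i = 0, 1, …:
  i=0: 12   i=1: 51   i=2: 25   i=3: 3
  i=4: 57   i=5: 21
Match at i=5, j=4: x = 5·8 + 4 = 44.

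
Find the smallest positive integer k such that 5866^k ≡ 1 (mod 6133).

1533

The order of 5866 must divide p − 1 = 6132 = 2^2 · 3 · 7 · 73.
Divisors: 1, 2, 3, 4, 6, 7, 12, 14, 21, 28, 42, 73, 84, 146, 219, 292, 438, 511, 876, 1022, 1533, 2044, 3066, 6132.
Check each in increasing order: 5866^1 ≡ 5866;  5866^2 ≡ 3826;  5866^3 ≡ 2669;  5866^4 ≡ 4938;  5866^6 ≡ 3148;  5866^7 ≡ 5838;  5866^12 ≡ 5109;  5866^14 ≡ 1163;  5866^21 ≡ 363;  5866^28 ≡ 3309;  5866^42 ≡ 2976;  5866^73 ≡ 3275;  5866^84 ≡ 524;  5866^146 ≡ 5141;  5866^219 ≡ 1690;  5866^292 ≡ 2784;  5866^438 ≡ 4255;  5866^511 ≡ 949;  5866^876 ≡ 409;  5866^1022 ≡ 5183;  5866^1533 ≡ 1.
Smallest exponent giving 1 is 1533.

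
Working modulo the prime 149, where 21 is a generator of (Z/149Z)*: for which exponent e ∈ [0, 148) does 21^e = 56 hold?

137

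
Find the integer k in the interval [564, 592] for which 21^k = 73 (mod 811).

Compute 21^564 mod 811 = 28, then multiply by 21 repeatedly:
  21^564=28  21^565=588  21^566=183  21^567=599  21^568=414
  21^569=584  21^570=99  21^571=457  21^572=676  21^573=409
  21^574=479  21^575=327  21^576=379  21^577=660  21^578=73
Found 73 at exponent 578.

578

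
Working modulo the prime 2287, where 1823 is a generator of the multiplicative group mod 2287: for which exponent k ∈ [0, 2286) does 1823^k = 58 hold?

424

Baby-step giant-step with m = ceil(sqrt(2286)) = 48.
Baby table (1823^j mod 2287 for j=0..47):
  0:1  1:1823  2:318  3:1103  4:496  5:843  6:2212  7:495
  8:1307  9:1894  10:1679  11:811  12:1051  13:1754  14:316  15:2031
  16:2147  17:924  18:1220  19:1096  20:1457  21:904  22:1352  23:1597
  24:2267  25:132  26:501  27:810  28:1515  29:1436  30:1500  31:1535
  32:1304  33:999  34:725  35:2076  36:1850  37:1512  38:541  39:546
  40:513  41:2103  42:757  43:950  44:591  45:216  46:404  47:78
Giant step factor: 1823^(-48) ≡ 1012 (mod 2287).
Scan 58·1012^i mod 2287 for i = 0, 1, …:
  i=0: 58   i=1: 1521   i=2: 101   i=3: 1584
  i=4: 2108   i=5: 1812   i=6: 1857   i=7: 1657
  i=8: 513
Match at i=8, j=40: k = 8·48 + 40 = 424.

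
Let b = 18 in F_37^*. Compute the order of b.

36

The order of 18 must divide p − 1 = 36 = 2^2 · 3^2.
Divisors: 1, 2, 3, 4, 6, 9, 12, 18, 36.
Check each in increasing order: 18^1 ≡ 18;  18^2 ≡ 28;  18^3 ≡ 23;  18^4 ≡ 7;  18^6 ≡ 11;  18^9 ≡ 31;  18^12 ≡ 10;  18^18 ≡ 36;  18^36 ≡ 1.
Smallest exponent giving 1 is 36.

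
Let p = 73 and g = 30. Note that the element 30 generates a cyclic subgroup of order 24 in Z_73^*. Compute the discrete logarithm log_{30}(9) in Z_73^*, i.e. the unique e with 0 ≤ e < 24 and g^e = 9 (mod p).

20

Successive powers of 30 modulo 73:
  30^0=1  30^1=30  30^2=24  30^3=63  30^4=65  30^5=52
  30^6=27  30^7=7  30^8=64  30^9=22  30^10=3  30^11=17
  30^12=72  30^13=43  30^14=49  30^15=10  30^16=8  30^17=21
  30^18=46  30^19=66  30^20=9
So 30^20 ≡ 9 (mod 73), giving e = 20.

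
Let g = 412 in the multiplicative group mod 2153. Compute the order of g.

The order of 412 must divide p − 1 = 2152 = 2^3 · 269.
Divisors: 1, 2, 4, 8, 269, 538, 1076, 2152.
Check each in increasing order: 412^1 ≡ 412;  412^2 ≡ 1810;  412^4 ≡ 1387;  412^8 ≡ 1140;  412^269 ≡ 1921;  412^538 ≡ 2152;  412^1076 ≡ 1.
Smallest exponent giving 1 is 1076.

1076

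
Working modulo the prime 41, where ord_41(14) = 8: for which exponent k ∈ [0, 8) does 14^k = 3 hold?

7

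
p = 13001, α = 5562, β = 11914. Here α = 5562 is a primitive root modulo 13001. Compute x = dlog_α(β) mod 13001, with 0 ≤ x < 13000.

Baby-step giant-step with m = ceil(sqrt(13000)) = 115.
Baby table (5562^j mod 13001 for j=0..114):
  0:1  1:5562  2:6465  3:10565  4:11011  5:8472  6:5640  7:11268
  8:7796  9:3017  10:9264  11:3405  12:9154  13:2632  14:58  15:10572
  16:10942  17:1723  18:1589  19:10339  20:2095  21:3494  22:10134  23:5973
  24:4271  25:2475  26:10892  27:9645  28:3364  29:2129  30:10588  31:8927
  32:1155  33:1616  34:4501  35:7637  36:2727  37:8408  38:699  39:539
  40:7688  41:367  42:97  43:6473  44:3057  45:10727  46:1985  47:2721
  48:1038  49:912  50:2154  51:6627  52:1539  53:5260  54:3870  55:8285
  56:5626  57:11406  58:8293  59:11119  60:11122  61:1806  62:8200  63:892
  64:7923  65:7337  66:11256  67:6057  68:3443  69:12494  70:1283  71:11498
  72:12958  73:7853  74:8027  75:740  76:7564  77:12733  78:4499  79:9514
  80:2798  81:279  82:4679  83:9597  84:9409  85:3833  86:10507  87:439
  88:10531  89:3917  90:9679  91:10458  92:922  93:5770  94:6272  95:3181
  96:11362  97:10584  98:12681  99:1297  100:11360  101:12461  102:12752  103:6169
  104:2339  105:8518  106:1472  107:9635  108:12749  109:2484  110:8946  111:2825
  112:7442  113:10221  114:8830
Giant step factor: 5562^(-115) ≡ 4002 (mod 13001).
Scan 11914·4002^i mod 13001 for i = 0, 1, …:
  i=0: 11914   i=1: 5161   i=2: 8734   i=3: 6780
  i=4: 473   i=5: 7801   i=6: 4201   i=7: 2109
  i=8: 2569   i=9: 10348     …   i=62: 2072
  i=63: 10507
Match at i=63, j=86: x = 63·115 + 86 = 7331.

7331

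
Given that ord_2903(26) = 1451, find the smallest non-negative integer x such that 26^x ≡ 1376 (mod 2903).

Baby-step giant-step with m = ceil(sqrt(1451)) = 39.
Baby table (26^j mod 2903 for j=0..38):
  0:1  1:26  2:676  3:158  4:1205  5:2300  6:1740  7:1695
  8:525  9:2038  10:734  11:1666  12:2674  13:2755  14:1958  15:1557
  16:2743  17:1646  18:2154  19:847  20:1701  21:681  22:288  23:1682
  24:187  25:1959  26:1583  27:516  28:1804  29:456  30:244  31:538
  32:2376  33:813  34:817  35:921  36:722  37:1354  38:368
Giant step factor: 26^(-39) ≡ 561 (mod 2903).
Scan 1376·561^i mod 2903 for i = 0, 1, …:
  i=0: 1376   i=1: 2641   i=2: 1071   i=3: 2813
  i=4: 1764   i=5: 2584   i=6: 1027   i=7: 1353
  i=8: 1350   i=9: 2570   i=10: 1882   i=11: 2013
  i=12: 26
Match at i=12, j=1: x = 12·39 + 1 = 469.

469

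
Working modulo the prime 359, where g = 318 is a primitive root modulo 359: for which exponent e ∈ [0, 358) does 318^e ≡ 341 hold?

Baby-step giant-step with m = ceil(sqrt(358)) = 19.
Baby table (318^j mod 359 for j=0..18):
  0:1  1:318  2:245  3:7  4:72  5:279  6:49  7:145
  8:158  9:343  10:297  11:29  12:247  13:284  14:203  15:293
  16:193  17:344  18:256
Giant step factor: 318^(-19) ≡ 38 (mod 359).
Scan 341·38^i mod 359 for i = 0, 1, …:
  i=0: 341   i=1: 34   i=2: 215   i=3: 272
  i=4: 284
Match at i=4, j=13: e = 4·19 + 13 = 89.

89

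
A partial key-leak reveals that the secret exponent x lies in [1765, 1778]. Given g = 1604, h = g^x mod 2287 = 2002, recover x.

Compute 1604^1765 mod 2287 = 2111, then multiply by 1604 repeatedly:
  1604^1765=2111  1604^1766=1284  1604^1767=1236  1604^1768=2002
Found 2002 at exponent 1768.

1768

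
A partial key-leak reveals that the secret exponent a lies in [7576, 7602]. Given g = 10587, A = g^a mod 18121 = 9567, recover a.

Compute 10587^7576 mod 18121 = 13594, then multiply by 10587 repeatedly:
  10587^7576=13594  10587^7577=2696  10587^7578=1977  10587^7579=744  10587^7580=12214
  10587^7581=16283  10587^7582=3048  10587^7583=13796  10587^7584=2992  10587^7585=796
  10587^7586=987  10587^7587=11673  10587^7588=14952  10587^7589=9889  10587^7590=9826
  10587^7591=13322  10587^7592=4271  10587^7593=5182  10587^7594=9567
Found 9567 at exponent 7594.

7594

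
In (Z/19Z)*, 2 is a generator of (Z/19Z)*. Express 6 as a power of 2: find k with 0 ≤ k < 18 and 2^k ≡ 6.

14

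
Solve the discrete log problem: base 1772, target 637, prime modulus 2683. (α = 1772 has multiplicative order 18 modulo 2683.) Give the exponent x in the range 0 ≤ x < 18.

3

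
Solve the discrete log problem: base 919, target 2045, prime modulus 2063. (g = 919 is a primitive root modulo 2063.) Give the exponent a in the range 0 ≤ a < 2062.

31

Baby-step giant-step with m = ceil(sqrt(2062)) = 46.
Baby table (919^j mod 2063 for j=0..45):
  0:1  1:919  2:794  3:1447  4:1221  5:1890  6:1927  7:859
  8:1355  9:1256  10:1047  11:835  12:1992  13:767  14:1390  15:413
  16:2018  17:1968  18:1404  19:901  20:756  21:1596  22:1994  23:542
  24:915  25:1244  26:334  27:1622  28:1132  29:556  30:1403  31:2045
  32:2025  33:149  34:773  35:715  36:1051  37:385  38:1042  39:366
  40:85  41:1784  42:1474  43:1278  44:635  45:1799
Giant step factor: 919^(-46) ≡ 401 (mod 2063).
Scan 2045·401^i mod 2063 for i = 0, 1, …:
  i=0: 2045
Match at i=0, j=31: a = 0·46 + 31 = 31.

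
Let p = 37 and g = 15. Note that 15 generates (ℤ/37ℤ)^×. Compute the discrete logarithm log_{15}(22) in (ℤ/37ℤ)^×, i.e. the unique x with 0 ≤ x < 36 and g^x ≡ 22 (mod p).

Successive powers of 15 modulo 37:
  15^0=1  15^1=15  15^2=3  15^3=8  15^4=9  15^5=24
  15^6=27  15^7=35  15^8=7  15^9=31  15^10=21  15^11=19
  15^12=26  15^13=20  15^14=4  15^15=23  15^16=12  15^17=32
  15^18=36  15^19=22
So 15^19 ≡ 22 (mod 37), giving x = 19.

19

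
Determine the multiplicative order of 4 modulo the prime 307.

51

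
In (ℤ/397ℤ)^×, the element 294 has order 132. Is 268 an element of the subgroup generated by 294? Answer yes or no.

268 ∈ ⟨294⟩ iff 268^132 ≡ 1 (mod 397), since |⟨294⟩| = 132.
268^132 mod 397 = 34.
Since 34 ≠ 1, 268 does not lie in the subgroup.

no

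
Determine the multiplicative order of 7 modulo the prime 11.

10

The order of 7 must divide p − 1 = 10 = 2 · 5.
Divisors: 1, 2, 5, 10.
Check each in increasing order: 7^1 ≡ 7;  7^2 ≡ 5;  7^5 ≡ 10;  7^10 ≡ 1.
Smallest exponent giving 1 is 10.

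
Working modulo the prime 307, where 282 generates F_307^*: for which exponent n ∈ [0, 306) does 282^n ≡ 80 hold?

263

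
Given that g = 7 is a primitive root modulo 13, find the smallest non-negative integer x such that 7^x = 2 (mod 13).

Successive powers of 7 modulo 13:
  7^0=1  7^1=7  7^2=10  7^3=5  7^4=9  7^5=11
  7^6=12  7^7=6  7^8=3  7^9=8  7^10=4  7^11=2
So 7^11 ≡ 2 (mod 13), giving x = 11.

11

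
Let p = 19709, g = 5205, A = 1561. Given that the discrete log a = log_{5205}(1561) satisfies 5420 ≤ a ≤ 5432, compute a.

5429

Compute 5205^5420 mod 19709 = 8314, then multiply by 5205 repeatedly:
  5205^5420=8314  5205^5421=13115  5205^5422=11308  5205^5423=7066  5205^5424=1536
  5205^5425=12735  5205^5426=4308  5205^5427=14007  5205^5428=2844  5205^5429=1561
Found 1561 at exponent 5429.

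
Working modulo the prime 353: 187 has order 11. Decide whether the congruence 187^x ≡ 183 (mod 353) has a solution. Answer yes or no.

no

183 ∈ ⟨187⟩ iff 183^11 ≡ 1 (mod 353), since |⟨187⟩| = 11.
183^11 mod 353 = 216.
Since 216 ≠ 1, 183 does not lie in the subgroup.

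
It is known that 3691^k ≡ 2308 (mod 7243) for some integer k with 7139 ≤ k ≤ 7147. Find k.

Compute 3691^7139 mod 7243 = 5651, then multiply by 3691 repeatedly:
  3691^7139=5651  3691^7140=5244  3691^7141=2308
Found 2308 at exponent 7141.

7141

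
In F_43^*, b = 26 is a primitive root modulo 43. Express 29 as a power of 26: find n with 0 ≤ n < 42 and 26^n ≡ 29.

37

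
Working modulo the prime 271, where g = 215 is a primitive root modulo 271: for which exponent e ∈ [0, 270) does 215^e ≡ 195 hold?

218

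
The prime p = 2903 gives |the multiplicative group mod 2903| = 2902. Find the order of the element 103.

2902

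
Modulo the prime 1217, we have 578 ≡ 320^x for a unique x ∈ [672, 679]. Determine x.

674

Compute 320^672 mod 1217 = 1093, then multiply by 320 repeatedly:
  320^672=1093  320^673=481  320^674=578
Found 578 at exponent 674.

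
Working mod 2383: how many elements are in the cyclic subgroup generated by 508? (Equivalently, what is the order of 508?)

The order of 508 must divide p − 1 = 2382 = 2 · 3 · 397.
Divisors: 1, 2, 3, 6, 397, 794, 1191, 2382.
Check each in increasing order: 508^1 ≡ 508;  508^2 ≡ 700;  508^3 ≡ 533;  508^6 ≡ 512;  508^397 ≡ 1103;  508^794 ≡ 1279;  508^1191 ≡ 1.
Smallest exponent giving 1 is 1191.

1191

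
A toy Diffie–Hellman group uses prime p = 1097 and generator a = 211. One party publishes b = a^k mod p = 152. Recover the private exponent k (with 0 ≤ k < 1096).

Baby-step giant-step with m = ceil(sqrt(1096)) = 34.
Baby table (211^j mod 1097 for j=0..33):
  0:1  1:211  2:641  3:320  4:603  5:1078  6:379  7:985
  8:502  9:610  10:361  11:478  12:1031  13:335  14:477  15:820
  16:791  17:157  18:217  19:810  20:875  21:329  22:308  23:265
  24:1065  25:927  26:331  27:730  28:450  29:608  30:1036  31:293
  32:391  33:226
Giant step factor: 211^(-34) ≡ 835 (mod 1097).
Scan 152·835^i mod 1097 for i = 0, 1, …:
  i=0: 152   i=1: 765   i=2: 321   i=3: 367
  i=4: 382   i=5: 840   i=6: 417   i=7: 446
  i=8: 527   i=9: 148     …   i=18: 606
  i=19: 293
Match at i=19, j=31: k = 19·34 + 31 = 677.

677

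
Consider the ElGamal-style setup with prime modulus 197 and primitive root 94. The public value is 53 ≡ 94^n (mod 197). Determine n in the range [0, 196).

4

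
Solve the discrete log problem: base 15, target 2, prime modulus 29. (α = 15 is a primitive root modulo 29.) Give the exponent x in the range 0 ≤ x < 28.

27

Successive powers of 15 modulo 29:
  15^0=1  15^1=15  15^2=22  15^3=11  15^4=20  15^5=10
  15^6=5  15^7=17  15^8=23  15^9=26  15^10=13  15^11=21
  15^12=25  15^13=27  15^14=28  15^15=14  15^16=7  15^17=18
  15^18=9  15^19=19  15^20=24  15^21=12  15^22=6  15^23=3
  15^24=16  15^25=8  15^26=4  15^27=2
So 15^27 ≡ 2 (mod 29), giving x = 27.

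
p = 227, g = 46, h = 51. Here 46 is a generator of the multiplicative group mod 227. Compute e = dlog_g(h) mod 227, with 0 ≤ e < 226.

Baby-step giant-step with m = ceil(sqrt(226)) = 16.
Baby table (46^j mod 227 for j=0..15):
  0:1  1:46  2:73  3:180  4:108  5:201  6:166  7:145
  8:87  9:143  10:222  11:224  12:89  13:8  14:141  15:130
Giant step factor: 46^(-16) ≡ 195 (mod 227).
Scan 51·195^i mod 227 for i = 0, 1, …:
  i=0: 51   i=1: 184   i=2: 14   i=3: 6
  i=4: 35   i=5: 15   i=6: 201
Match at i=6, j=5: e = 6·16 + 5 = 101.

101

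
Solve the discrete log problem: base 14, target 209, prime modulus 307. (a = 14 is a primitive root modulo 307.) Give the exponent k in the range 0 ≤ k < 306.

Baby-step giant-step with m = ceil(sqrt(306)) = 18.
Baby table (14^j mod 307 for j=0..17):
  0:1  1:14  2:196  3:288  4:41  5:267  6:54  7:142
  8:146  9:202  10:65  11:296  12:153  13:300  14:209  15:163
  16:133  17:20
Giant step factor: 14^(-18) ≡ 216 (mod 307).
Scan 209·216^i mod 307 for i = 0, 1, …:
  i=0: 209
Match at i=0, j=14: k = 0·18 + 14 = 14.

14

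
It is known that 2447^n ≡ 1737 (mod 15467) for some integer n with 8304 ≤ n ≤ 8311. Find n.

8310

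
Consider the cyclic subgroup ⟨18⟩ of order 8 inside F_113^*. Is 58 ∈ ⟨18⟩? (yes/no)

58 ∈ ⟨18⟩ iff 58^8 ≡ 1 (mod 113), since |⟨18⟩| = 8.
58^8 mod 113 = 4.
Since 4 ≠ 1, 58 does not lie in the subgroup.

no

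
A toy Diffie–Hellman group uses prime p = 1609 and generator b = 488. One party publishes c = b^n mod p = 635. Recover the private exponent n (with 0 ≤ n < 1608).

437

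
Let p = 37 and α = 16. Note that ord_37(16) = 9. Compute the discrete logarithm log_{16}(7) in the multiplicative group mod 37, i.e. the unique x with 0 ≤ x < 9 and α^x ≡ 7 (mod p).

8

Successive powers of 16 modulo 37:
  16^0=1  16^1=16  16^2=34  16^3=26  16^4=9  16^5=33
  16^6=10  16^7=12  16^8=7
So 16^8 ≡ 7 (mod 37), giving x = 8.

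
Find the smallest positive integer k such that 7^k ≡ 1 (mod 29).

7

The order of 7 must divide p − 1 = 28 = 2^2 · 7.
Divisors: 1, 2, 4, 7, 14, 28.
Check each in increasing order: 7^1 ≡ 7;  7^2 ≡ 20;  7^4 ≡ 23;  7^7 ≡ 1.
Smallest exponent giving 1 is 7.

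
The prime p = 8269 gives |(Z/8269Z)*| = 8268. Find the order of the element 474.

The order of 474 must divide p − 1 = 8268 = 2^2 · 3 · 13 · 53.
Divisors: 1, 2, 3, 4, 6, 12, 13, 26, 39, 52, 53, 78, 106, 156, 159, 212, 318, 636, 689, 1378, 2067, 2756, 4134, 8268.
Check each in increasing order: 474^1 ≡ 474;  474^2 ≡ 1413;  474^3 ≡ 8242;  474^4 ≡ 3740;  474^6 ≡ 729;  474^12 ≡ 2225;  474^13 ≡ 4487;  474^26 ≡ 6423;  474^39 ≡ 2536;  474^52 ≡ 888;  474^53 ≡ 7462;  474^78 ≡ 6283;  474^106 ≡ 6267;  474^156 ≡ 8152;  474^159 ≡ 3159;  474^212 ≡ 5808;  474^318 ≡ 6867;  474^636 ≡ 5851;  474^689 ≡ 8111;  474^1378 ≡ 157;  474^2067 ≡ 1.
Smallest exponent giving 1 is 2067.

2067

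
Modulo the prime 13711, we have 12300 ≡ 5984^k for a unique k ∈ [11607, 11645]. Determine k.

11628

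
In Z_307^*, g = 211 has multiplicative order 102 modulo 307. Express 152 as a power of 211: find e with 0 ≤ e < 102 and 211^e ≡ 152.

Baby-step giant-step with m = ceil(sqrt(102)) = 11.
Baby table (211^j mod 307 for j=0..10):
  0:1  1:211  2:6  3:38  4:36  5:228  6:216  7:140
  8:68  9:226  10:101
Giant step factor: 211^(-11) ≡ 12 (mod 307).
Scan 152·12^i mod 307 for i = 0, 1, …:
  i=0: 152   i=1: 289   i=2: 91   i=3: 171
  i=4: 210   i=5: 64   i=6: 154   i=7: 6
Match at i=7, j=2: e = 7·11 + 2 = 79.

79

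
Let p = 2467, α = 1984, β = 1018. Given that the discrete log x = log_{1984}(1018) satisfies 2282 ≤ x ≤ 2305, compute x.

Compute 1984^2282 mod 2467 = 726, then multiply by 1984 repeatedly:
  1984^2282=726  1984^2283=2123  1984^2284=863  1984^2285=94  1984^2286=1471
  1984^2287=3  1984^2288=1018
Found 1018 at exponent 2288.

2288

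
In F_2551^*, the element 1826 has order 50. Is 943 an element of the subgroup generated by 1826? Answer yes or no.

yes

943 ∈ ⟨1826⟩ iff 943^50 ≡ 1 (mod 2551), since |⟨1826⟩| = 50.
943^50 mod 2551 = 1.
Since 1 = 1, 943 lies in the subgroup.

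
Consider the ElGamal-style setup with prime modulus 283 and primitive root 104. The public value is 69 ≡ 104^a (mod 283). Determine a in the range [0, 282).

31

Baby-step giant-step with m = ceil(sqrt(282)) = 17.
Baby table (104^j mod 283 for j=0..16):
  0:1  1:104  2:62  3:222  4:165  5:180  6:42  7:123
  8:57  9:268  10:138  11:202  12:66  13:72  14:130  15:219
  16:136
Giant step factor: 104^(-17) ≡ 47 (mod 283).
Scan 69·47^i mod 283 for i = 0, 1, …:
  i=0: 69   i=1: 130
Match at i=1, j=14: a = 1·17 + 14 = 31.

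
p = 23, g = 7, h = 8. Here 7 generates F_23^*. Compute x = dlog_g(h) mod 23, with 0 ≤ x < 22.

20

Successive powers of 7 modulo 23:
  7^0=1  7^1=7  7^2=3  7^3=21  7^4=9  7^5=17
  7^6=4  7^7=5  7^8=12  7^9=15  7^10=13  7^11=22
  7^12=16  7^13=20  7^14=2  7^15=14  7^16=6  7^17=19
  7^18=18  7^19=11  7^20=8
So 7^20 ≡ 8 (mod 23), giving x = 20.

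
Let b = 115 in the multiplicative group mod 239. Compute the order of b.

The order of 115 must divide p − 1 = 238 = 2 · 7 · 17.
Divisors: 1, 2, 7, 14, 17, 34, 119, 238.
Check each in increasing order: 115^1 ≡ 115;  115^2 ≡ 80;  115^7 ≡ 199;  115^14 ≡ 166;  115^17 ≡ 229;  115^34 ≡ 100;  115^119 ≡ 238;  115^238 ≡ 1.
Smallest exponent giving 1 is 238.

238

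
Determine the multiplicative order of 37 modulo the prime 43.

6

The order of 37 must divide p − 1 = 42 = 2 · 3 · 7.
Divisors: 1, 2, 3, 6, 7, 14, 21, 42.
Check each in increasing order: 37^1 ≡ 37;  37^2 ≡ 36;  37^3 ≡ 42;  37^6 ≡ 1.
Smallest exponent giving 1 is 6.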